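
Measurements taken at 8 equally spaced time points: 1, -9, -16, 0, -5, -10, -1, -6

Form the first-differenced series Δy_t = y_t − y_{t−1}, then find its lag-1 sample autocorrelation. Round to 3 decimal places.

First differences Δy: -10, -7, 16, -5, -5, 9, -5
Mean of differences = -1.0000
Numerator Σ(Δy_t−Δȳ)(Δy_{t+1}−Δȳ) = -180.0000
Denominator Σ(Δy_t−Δȳ)² = 554.0000
r_1(Δy) = -180.0000 / 554.0000 = -0.325

-0.325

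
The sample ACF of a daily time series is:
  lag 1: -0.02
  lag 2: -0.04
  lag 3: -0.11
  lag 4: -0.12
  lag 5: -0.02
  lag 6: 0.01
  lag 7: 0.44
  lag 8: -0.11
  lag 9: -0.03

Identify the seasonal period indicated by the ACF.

7

The largest autocorrelation is r_7 = 0.44; the remaining lags stay at or below 0.01.
The dominant spike at lag 7 indicates a seasonal period of 7.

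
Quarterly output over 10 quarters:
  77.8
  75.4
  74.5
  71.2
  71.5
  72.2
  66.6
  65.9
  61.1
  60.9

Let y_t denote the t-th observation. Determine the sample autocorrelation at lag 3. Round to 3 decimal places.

Mean ȳ = (77.8 + 75.4 + 74.5 + 71.2 + 71.5 + 72.2 + 66.6 + 65.9 + 61.1 + 60.9)/10 = 69.7100
Numerator Σ_{t=1}^{7}(y_t−ȳ)(y_{t+3}−ȳ) = 28.6727
Denominator Σ(y_t−ȳ)² = 308.3290
r_3 = 28.6727 / 308.3290 = 0.093

0.093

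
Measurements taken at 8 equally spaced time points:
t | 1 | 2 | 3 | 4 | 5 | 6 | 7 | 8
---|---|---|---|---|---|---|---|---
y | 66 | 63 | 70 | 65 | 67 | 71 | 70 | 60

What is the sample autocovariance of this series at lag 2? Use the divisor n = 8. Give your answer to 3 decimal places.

Mean ȳ = (66 + 63 + 70 + 65 + 67 + 71 + 70 + 60)/8 = 66.5000
Σ_{t=1}^{6}(y_t−ȳ)(y_{t+2}−ȳ) = -29.0000
γ_2 = -29.0000 / 8 = -3.625

-3.625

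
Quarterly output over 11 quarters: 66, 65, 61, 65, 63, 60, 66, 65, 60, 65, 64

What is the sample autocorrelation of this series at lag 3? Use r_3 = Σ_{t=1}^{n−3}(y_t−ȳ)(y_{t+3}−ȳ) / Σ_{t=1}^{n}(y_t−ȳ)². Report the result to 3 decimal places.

Mean ȳ = (66 + 65 + 61 + 65 + 63 + 60 + 66 + 65 + 60 + 65 + 64)/11 = 63.6364
Numerator Σ_{t=1}^{8}(y_t−ȳ)(y_{t+3}−ȳ) = 31.2397
Denominator Σ(y_t−ȳ)² = 52.5455
r_3 = 31.2397 / 52.5455 = 0.595

0.595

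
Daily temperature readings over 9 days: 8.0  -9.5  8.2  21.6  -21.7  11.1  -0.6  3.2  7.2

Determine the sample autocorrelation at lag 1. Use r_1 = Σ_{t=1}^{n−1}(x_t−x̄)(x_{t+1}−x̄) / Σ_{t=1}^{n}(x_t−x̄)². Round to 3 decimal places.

-0.570

Mean x̄ = (8.0 − 9.5 + 8.2 + 21.6 − 21.7 + 11.1 − 0.6 + 3.2 + 7.2)/9 = 3.0556
Numerator Σ_{t=1}^{8}(x_t−x̄)(x_{t+1}−x̄) = -718.8298
Denominator Σ(x_t−x̄)² = 1260.5622
r_1 = -718.8298 / 1260.5622 = -0.570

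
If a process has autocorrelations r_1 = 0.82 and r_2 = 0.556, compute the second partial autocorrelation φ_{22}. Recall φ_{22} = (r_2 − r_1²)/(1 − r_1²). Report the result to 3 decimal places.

-0.355

φ_{22} = (r_2 − r_1²) / (1 − r_1²)
r_1² = (0.82)² = 0.6724
Numerator = 0.556 − 0.6724 = -0.1164; denominator = 1 − 0.6724 = 0.3276
φ_{22} = -0.1164 / 0.3276 = -0.355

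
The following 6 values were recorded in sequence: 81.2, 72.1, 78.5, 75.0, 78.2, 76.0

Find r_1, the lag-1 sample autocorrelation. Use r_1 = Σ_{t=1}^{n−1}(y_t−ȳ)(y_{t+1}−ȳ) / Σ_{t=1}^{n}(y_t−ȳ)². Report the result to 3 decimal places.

-0.703

Mean ȳ = (81.2 + 72.1 + 78.5 + 75.0 + 78.2 + 76.0)/6 = 76.8333
Σ(y_t−ȳ)(y_{t+1}−ȳ) = (-20.6689) + (-7.8889) + (-3.0556) + (-2.5056) + (-1.1389) = -35.2578
Denominator Σ(y_t−ȳ)² = 50.1733
r_1 = -35.2578 / 50.1733 = -0.703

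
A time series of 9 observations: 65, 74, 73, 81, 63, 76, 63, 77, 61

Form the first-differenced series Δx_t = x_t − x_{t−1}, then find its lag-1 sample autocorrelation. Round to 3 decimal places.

-0.770

First differences Δx: 9, -1, 8, -18, 13, -13, 14, -16
Mean of differences = -0.5000
Numerator Σ(Δx_t−Δx̄)(Δx_{t+1}−Δx̄) = -968.7500
Denominator Σ(Δx_t−Δx̄)² = 1258.0000
r_1(Δx) = -968.7500 / 1258.0000 = -0.770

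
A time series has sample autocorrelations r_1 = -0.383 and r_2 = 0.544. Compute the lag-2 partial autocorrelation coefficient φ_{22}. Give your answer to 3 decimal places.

φ_{22} = (r_2 − r_1²) / (1 − r_1²)
r_1² = (-0.383)² = 0.146689
Numerator = 0.544 − 0.1467 = 0.3973; denominator = 1 − 0.1467 = 0.8533
φ_{22} = 0.3973 / 0.8533 = 0.466

0.466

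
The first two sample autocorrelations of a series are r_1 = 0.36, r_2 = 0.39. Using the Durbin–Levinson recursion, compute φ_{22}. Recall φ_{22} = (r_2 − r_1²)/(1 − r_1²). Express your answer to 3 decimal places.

φ_{22} = (r_2 − r_1²) / (1 − r_1²)
r_1² = (0.36)² = 0.1296
Numerator = 0.39 − 0.1296 = 0.2604; denominator = 1 − 0.1296 = 0.8704
φ_{22} = 0.2604 / 0.8704 = 0.299

0.299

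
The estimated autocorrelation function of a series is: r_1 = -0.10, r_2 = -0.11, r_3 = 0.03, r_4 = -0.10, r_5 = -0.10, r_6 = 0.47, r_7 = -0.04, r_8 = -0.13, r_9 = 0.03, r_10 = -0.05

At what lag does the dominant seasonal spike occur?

6

The largest autocorrelation is r_6 = 0.47; the remaining lags stay at or below 0.03.
The dominant spike at lag 6 indicates a seasonal period of 6.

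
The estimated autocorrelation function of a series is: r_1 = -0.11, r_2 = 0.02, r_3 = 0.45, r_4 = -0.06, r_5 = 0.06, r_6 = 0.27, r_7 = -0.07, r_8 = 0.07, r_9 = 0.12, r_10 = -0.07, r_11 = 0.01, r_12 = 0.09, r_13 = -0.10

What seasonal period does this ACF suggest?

The largest autocorrelation is r_3 = 0.45, with a weaker echo at lag 6 (0.27); the remaining lags stay at or below 0.12.
The dominant spike at lag 3 indicates a seasonal period of 3.

3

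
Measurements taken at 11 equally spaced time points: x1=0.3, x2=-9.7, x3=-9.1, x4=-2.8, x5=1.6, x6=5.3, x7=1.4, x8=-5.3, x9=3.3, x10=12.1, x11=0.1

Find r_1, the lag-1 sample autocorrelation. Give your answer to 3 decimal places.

Mean x̄ = (0.3 − 9.7 − 9.1 − 2.8 + 1.6 + 5.3 + 1.4 − 5.3 + 3.3 + 12.1 + 0.1)/11 = -0.2545
Numerator Σ_{t=1}^{10}(x_t−x̄)(x_{t+1}−x̄) = 137.6107
Denominator Σ(x_t−x̄)² = 402.1273
r_1 = 137.6107 / 402.1273 = 0.342

0.342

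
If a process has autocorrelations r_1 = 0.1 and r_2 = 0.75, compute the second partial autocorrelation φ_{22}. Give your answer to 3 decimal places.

φ_{22} = (r_2 − r_1²) / (1 − r_1²)
r_1² = (0.1)² = 0.01
Numerator = 0.75 − 0.0100 = 0.7400; denominator = 1 − 0.0100 = 0.9900
φ_{22} = 0.7400 / 0.9900 = 0.747

0.747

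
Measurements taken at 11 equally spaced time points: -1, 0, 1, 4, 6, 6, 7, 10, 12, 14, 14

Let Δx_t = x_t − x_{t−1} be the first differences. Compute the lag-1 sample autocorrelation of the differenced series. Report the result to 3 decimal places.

-0.024

First differences Δx: 1, 1, 3, 2, 0, 1, 3, 2, 2, 0
Mean of differences = 1.5000
Numerator Σ(Δx_t−Δx̄)(Δx_{t+1}−Δx̄) = -0.2500
Denominator Σ(Δx_t−Δx̄)² = 10.5000
r_1(Δx) = -0.2500 / 10.5000 = -0.024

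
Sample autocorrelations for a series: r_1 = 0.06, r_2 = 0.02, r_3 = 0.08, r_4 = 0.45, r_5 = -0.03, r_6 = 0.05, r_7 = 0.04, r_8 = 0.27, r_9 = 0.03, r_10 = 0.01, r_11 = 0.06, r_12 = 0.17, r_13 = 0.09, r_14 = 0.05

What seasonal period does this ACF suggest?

4

The largest autocorrelation is r_4 = 0.45, with weaker echoes at lags 8 (0.27) and 12 (0.17); the remaining lags stay at or below 0.09.
The dominant spike at lag 4 indicates a seasonal period of 4.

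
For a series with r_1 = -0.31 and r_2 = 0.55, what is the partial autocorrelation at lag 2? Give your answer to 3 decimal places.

φ_{22} = (r_2 − r_1²) / (1 − r_1²)
r_1² = (-0.31)² = 0.0961
Numerator = 0.55 − 0.0961 = 0.4539; denominator = 1 − 0.0961 = 0.9039
φ_{22} = 0.4539 / 0.9039 = 0.502

0.502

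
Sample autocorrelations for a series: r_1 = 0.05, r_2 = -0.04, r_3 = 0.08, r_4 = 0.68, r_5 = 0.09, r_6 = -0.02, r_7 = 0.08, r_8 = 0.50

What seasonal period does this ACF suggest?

The largest autocorrelation is r_4 = 0.68, with a weaker echo at lag 8 (0.50); the remaining lags stay at or below 0.09.
The dominant spike at lag 4 indicates a seasonal period of 4.

4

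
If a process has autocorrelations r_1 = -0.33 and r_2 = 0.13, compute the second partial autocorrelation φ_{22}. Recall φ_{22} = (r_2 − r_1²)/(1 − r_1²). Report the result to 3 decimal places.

φ_{22} = (r_2 − r_1²) / (1 − r_1²)
r_1² = (-0.33)² = 0.1089
Numerator = 0.13 − 0.1089 = 0.0211; denominator = 1 − 0.1089 = 0.8911
φ_{22} = 0.0211 / 0.8911 = 0.024

0.024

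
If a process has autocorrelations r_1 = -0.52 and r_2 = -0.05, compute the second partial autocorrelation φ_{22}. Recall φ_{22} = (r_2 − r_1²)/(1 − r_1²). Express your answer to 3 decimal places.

φ_{22} = (r_2 − r_1²) / (1 − r_1²)
r_1² = (-0.52)² = 0.2704
Numerator = -0.05 − 0.2704 = -0.3204; denominator = 1 − 0.2704 = 0.7296
φ_{22} = -0.3204 / 0.7296 = -0.439

-0.439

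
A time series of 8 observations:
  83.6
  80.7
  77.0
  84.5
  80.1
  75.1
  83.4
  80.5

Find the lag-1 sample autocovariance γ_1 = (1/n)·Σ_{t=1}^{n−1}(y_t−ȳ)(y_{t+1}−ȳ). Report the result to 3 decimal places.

-3.618

Mean ȳ = (83.6 + 80.7 + 77.0 + 84.5 + 80.1 + 75.1 + 83.4 + 80.5)/8 = 80.6125
Deviations: 2.9875, 0.0875, -3.6125, 3.8875, -0.5125, -5.5125, 2.7875, -0.1125
Σ_{t=1}^{7}(y_t−ȳ)(y_{t+1}−ȳ) = -28.9452
γ_1 = -28.9452 / 8 = -3.618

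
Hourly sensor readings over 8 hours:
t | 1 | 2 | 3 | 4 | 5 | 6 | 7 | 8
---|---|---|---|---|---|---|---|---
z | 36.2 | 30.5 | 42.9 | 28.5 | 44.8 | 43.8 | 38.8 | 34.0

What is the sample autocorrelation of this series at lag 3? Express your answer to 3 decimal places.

-0.160

Mean z̄ = (36.2 + 30.5 + 42.9 + 28.5 + 44.8 + 43.8 + 38.8 + 34.0)/8 = 37.4375
Deviations from mean: -1.2375, -6.9375, 5.4625, -8.9375, 7.3625, 6.3625, 1.3625, -3.4375
Numerator Σ_{t=1}^{5}(z_t−z̄)(z_{t+3}−z̄) = -42.7480
Denominator Σ(z_t−z̄)² = 267.7388
r_3 = -42.7480 / 267.7388 = -0.160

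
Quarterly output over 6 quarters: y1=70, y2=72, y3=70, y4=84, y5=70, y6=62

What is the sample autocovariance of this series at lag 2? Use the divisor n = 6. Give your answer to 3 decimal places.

-17.704

Mean ȳ = (70 + 72 + 70 + 84 + 70 + 62)/6 = 71.3333
Σ_{t=1}^{4}(y_t−ȳ)(y_{t+2}−ȳ) = -106.2222
γ_2 = -106.2222 / 6 = -17.704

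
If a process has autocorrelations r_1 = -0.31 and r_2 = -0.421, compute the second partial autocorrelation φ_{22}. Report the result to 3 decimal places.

φ_{22} = (r_2 − r_1²) / (1 − r_1²)
r_1² = (-0.31)² = 0.0961
Numerator = -0.421 − 0.0961 = -0.5171; denominator = 1 − 0.0961 = 0.9039
φ_{22} = -0.5171 / 0.9039 = -0.572

-0.572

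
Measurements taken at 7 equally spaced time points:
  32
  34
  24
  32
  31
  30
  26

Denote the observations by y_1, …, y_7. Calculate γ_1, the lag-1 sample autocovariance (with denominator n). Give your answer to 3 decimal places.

Mean ȳ = (32 + 34 + 24 + 32 + 31 + 30 + 26)/7 = 29.8571
Deviations: 2.1429, 4.1429, -5.8571, 2.1429, 1.1429, 0.1429, -3.8571
Σ_{t=1}^{6}(y_t−ȳ)(y_{t+1}−ȳ) = -25.8776
γ_1 = -25.8776 / 7 = -3.697

-3.697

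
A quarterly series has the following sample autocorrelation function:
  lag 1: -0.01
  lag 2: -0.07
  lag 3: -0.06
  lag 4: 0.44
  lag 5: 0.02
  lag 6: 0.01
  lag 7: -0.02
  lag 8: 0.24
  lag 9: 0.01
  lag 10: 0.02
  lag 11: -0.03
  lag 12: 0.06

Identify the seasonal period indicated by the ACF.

4

The largest autocorrelation is r_4 = 0.44, with a weaker echo at lag 8 (0.24); the remaining lags stay at or below 0.06.
The dominant spike at lag 4 indicates a seasonal period of 4.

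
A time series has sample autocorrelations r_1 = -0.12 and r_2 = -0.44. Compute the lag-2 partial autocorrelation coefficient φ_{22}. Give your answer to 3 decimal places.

-0.461

φ_{22} = (r_2 − r_1²) / (1 − r_1²)
r_1² = (-0.12)² = 0.0144
Numerator = -0.44 − 0.0144 = -0.4544; denominator = 1 − 0.0144 = 0.9856
φ_{22} = -0.4544 / 0.9856 = -0.461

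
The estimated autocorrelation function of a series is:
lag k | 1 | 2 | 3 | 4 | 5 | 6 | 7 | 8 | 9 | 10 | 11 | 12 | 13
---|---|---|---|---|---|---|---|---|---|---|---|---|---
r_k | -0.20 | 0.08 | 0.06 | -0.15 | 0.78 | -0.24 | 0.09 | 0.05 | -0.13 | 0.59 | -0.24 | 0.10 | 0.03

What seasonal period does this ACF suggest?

The largest autocorrelation is r_5 = 0.78, with a weaker echo at lag 10 (0.59); the remaining lags stay at or below 0.10.
The dominant spike at lag 5 indicates a seasonal period of 5.

5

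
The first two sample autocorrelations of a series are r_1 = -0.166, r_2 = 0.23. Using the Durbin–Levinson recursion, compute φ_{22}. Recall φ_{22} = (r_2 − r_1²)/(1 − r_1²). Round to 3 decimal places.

φ_{22} = (r_2 − r_1²) / (1 − r_1²)
r_1² = (-0.166)² = 0.027556
Numerator = 0.23 − 0.0276 = 0.2024; denominator = 1 − 0.0276 = 0.9724
φ_{22} = 0.2024 / 0.9724 = 0.208

0.208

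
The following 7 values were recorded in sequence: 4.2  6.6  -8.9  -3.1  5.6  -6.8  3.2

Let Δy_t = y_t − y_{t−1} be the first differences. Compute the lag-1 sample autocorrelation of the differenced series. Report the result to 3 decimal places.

-0.510

First differences Δy: 2.4, -15.5, 5.8, 8.7, -12.4, 10.0
Mean of differences = -0.1667
Numerator Σ(Δy_t−Δȳ)(Δy_{t+1}−Δȳ) = -310.7811
Denominator Σ(Δy_t−Δȳ)² = 608.9333
r_1(Δy) = -310.7811 / 608.9333 = -0.510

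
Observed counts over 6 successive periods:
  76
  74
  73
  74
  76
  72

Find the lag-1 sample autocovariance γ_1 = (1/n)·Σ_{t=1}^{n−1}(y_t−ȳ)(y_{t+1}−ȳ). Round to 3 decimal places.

-0.699

Mean ȳ = (76 + 74 + 73 + 74 + 76 + 72)/6 = 74.1667
Deviations: 1.8333, -0.1667, -1.1667, -0.1667, 1.8333, -2.1667
Σ_{t=1}^{5}(y_t−ȳ)(y_{t+1}−ȳ) = -4.1944
γ_1 = -4.1944 / 6 = -0.699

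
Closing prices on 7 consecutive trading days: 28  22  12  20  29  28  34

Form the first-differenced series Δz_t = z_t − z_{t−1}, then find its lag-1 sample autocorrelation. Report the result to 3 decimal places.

First differences Δz: -6, -10, 8, 9, -1, 6
Mean of differences = 1.0000
Numerator Σ(Δz_t−Δz̄)(Δz_{t+1}−Δz̄) = 30.0000
Denominator Σ(Δz_t−Δz̄)² = 312.0000
r_1(Δz) = 30.0000 / 312.0000 = 0.096

0.096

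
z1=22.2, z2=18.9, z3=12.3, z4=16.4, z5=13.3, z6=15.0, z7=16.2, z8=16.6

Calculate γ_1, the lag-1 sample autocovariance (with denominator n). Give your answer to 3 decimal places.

1.074

Mean z̄ = (22.2 + 18.9 + 12.3 + 16.4 + 13.3 + 15.0 + 16.2 + 16.6)/8 = 16.3625
Deviations: 5.8375, 2.5375, -4.0625, 0.0375, -3.0625, -1.3625, -0.1625, 0.2375
Σ_{t=1}^{7}(z_t−z̄)(z_{t+1}−z̄) = 8.5923
γ_1 = 8.5923 / 8 = 1.074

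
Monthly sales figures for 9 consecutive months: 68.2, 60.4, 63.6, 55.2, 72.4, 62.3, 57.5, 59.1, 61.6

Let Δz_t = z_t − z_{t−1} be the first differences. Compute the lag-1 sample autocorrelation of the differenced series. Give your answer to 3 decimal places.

First differences Δz: -7.8, 3.2, -8.4, 17.2, -10.1, -4.8, 1.6, 2.5
Mean of differences = -0.8250
Numerator Σ(Δz_t−Δz̄)(Δz_{t+1}−Δz̄) = -326.9931
Denominator Σ(Δz_t−Δz̄)² = 565.8950
r_1(Δz) = -326.9931 / 565.8950 = -0.578

-0.578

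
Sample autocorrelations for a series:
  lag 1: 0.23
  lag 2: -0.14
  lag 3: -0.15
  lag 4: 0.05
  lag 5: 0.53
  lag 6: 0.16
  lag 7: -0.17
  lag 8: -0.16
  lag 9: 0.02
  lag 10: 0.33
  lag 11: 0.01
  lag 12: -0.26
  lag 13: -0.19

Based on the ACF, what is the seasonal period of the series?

5

The largest autocorrelation is r_5 = 0.53, with a weaker echo at lag 10 (0.33); the remaining lags stay at or below 0.23.
The dominant spike at lag 5 indicates a seasonal period of 5.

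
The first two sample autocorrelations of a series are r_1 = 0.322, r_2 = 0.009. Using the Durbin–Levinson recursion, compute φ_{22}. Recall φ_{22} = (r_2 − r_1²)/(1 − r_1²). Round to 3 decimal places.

φ_{22} = (r_2 − r_1²) / (1 − r_1²)
r_1² = (0.322)² = 0.103684
Numerator = 0.009 − 0.1037 = -0.0947; denominator = 1 − 0.1037 = 0.8963
φ_{22} = -0.0947 / 0.8963 = -0.106

-0.106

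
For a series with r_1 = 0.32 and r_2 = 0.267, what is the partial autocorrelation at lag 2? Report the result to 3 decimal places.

φ_{22} = (r_2 − r_1²) / (1 − r_1²)
r_1² = (0.32)² = 0.1024
Numerator = 0.267 − 0.1024 = 0.1646; denominator = 1 − 0.1024 = 0.8976
φ_{22} = 0.1646 / 0.8976 = 0.183

0.183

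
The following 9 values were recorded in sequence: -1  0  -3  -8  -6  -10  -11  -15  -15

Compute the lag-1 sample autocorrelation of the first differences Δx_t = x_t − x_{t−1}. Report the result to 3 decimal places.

-0.575

First differences Δx: 1, -3, -5, 2, -4, -1, -4, 0
Mean of differences = -1.7500
Numerator Σ(Δx_t−Δx̄)(Δx_{t+1}−Δx̄) = -27.3125
Denominator Σ(Δx_t−Δx̄)² = 47.5000
r_1(Δx) = -27.3125 / 47.5000 = -0.575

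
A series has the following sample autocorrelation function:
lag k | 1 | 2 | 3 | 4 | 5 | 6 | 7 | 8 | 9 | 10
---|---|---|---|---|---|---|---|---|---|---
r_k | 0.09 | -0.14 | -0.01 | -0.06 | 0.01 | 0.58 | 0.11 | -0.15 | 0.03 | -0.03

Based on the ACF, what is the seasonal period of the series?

6

The largest autocorrelation is r_6 = 0.58; the remaining lags stay at or below 0.11.
The dominant spike at lag 6 indicates a seasonal period of 6.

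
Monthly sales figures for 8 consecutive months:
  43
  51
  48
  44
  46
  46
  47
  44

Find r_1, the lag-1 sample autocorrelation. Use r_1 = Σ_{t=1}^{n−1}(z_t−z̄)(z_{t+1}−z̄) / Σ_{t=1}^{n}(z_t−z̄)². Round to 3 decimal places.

Mean z̄ = (43 + 51 + 48 + 44 + 46 + 46 + 47 + 44)/8 = 46.1250
Σ(z_t−z̄)(z_{t+1}−z̄) = (-15.2344) + (9.1406) + (-3.9844) + (0.2656) + (0.0156) + (-0.1094) + (-1.8594) = -11.7656
Denominator Σ(z_t−z̄)² = 46.8750
r_1 = -11.7656 / 46.8750 = -0.251

-0.251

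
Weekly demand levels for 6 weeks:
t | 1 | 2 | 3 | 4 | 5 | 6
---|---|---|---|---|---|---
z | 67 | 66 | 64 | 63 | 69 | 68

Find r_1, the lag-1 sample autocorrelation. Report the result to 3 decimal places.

0.123

Mean z̄ = (67 + 66 + 64 + 63 + 69 + 68)/6 = 66.1667
Deviations from mean: 0.8333, -0.1667, -2.1667, -3.1667, 2.8333, 1.8333
Σ(z_t−z̄)(z_{t+1}−z̄) = (-0.1389) + (0.3611) + (6.8611) + (-8.9722) + (5.1944) = 3.3056
Denominator Σ(z_t−z̄)² = 26.8333
r_1 = 3.3056 / 26.8333 = 0.123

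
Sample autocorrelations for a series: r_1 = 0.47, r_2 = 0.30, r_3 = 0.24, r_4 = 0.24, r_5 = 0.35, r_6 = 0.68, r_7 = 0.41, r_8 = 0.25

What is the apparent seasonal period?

The largest autocorrelation is r_6 = 0.68; the remaining lags stay at or below 0.47. The elevated value at lag 1 (0.47), dropping to 0.30 at lag 2, reflects decaying short-term dependence rather than seasonality.
The dominant spike at lag 6 indicates a seasonal period of 6.

6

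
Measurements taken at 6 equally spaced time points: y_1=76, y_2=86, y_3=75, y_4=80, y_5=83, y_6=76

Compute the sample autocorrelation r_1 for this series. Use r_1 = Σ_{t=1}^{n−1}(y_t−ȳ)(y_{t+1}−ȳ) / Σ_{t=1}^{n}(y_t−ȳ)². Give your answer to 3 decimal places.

-0.642

Mean ȳ = (76 + 86 + 75 + 80 + 83 + 76)/6 = 79.3333
Deviations from mean: -3.3333, 6.6667, -4.3333, 0.6667, 3.6667, -3.3333
Σ(y_t−ȳ)(y_{t+1}−ȳ) = (-22.2222) + (-28.8889) + (-2.8889) + (2.4444) + (-12.2222) = -63.7778
Denominator Σ(y_t−ȳ)² = 99.3333
r_1 = -63.7778 / 99.3333 = -0.642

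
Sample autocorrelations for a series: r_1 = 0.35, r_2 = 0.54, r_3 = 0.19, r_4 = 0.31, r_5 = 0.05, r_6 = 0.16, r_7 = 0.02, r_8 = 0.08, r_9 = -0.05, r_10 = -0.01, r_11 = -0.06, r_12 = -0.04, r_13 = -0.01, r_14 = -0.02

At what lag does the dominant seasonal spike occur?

The largest autocorrelation is r_2 = 0.54; the remaining lags stay at or below 0.35.
The dominant spike at lag 2 indicates a seasonal period of 2.

2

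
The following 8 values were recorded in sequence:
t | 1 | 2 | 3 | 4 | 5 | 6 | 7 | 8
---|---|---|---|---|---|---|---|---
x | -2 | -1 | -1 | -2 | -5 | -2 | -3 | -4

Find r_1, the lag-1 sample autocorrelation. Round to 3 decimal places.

Mean x̄ = (-2 − 1 − 1 − 2 − 5 − 2 − 3 − 4)/8 = -2.5000
Deviations from mean: 0.5000, 1.5000, 1.5000, 0.5000, -2.5000, 0.5000, -0.5000, -1.5000
Σ(x_t−x̄)(x_{t+1}−x̄) = (0.7500) + (2.2500) + (0.7500) + (-1.2500) + (-1.2500) + (-0.2500) + (0.7500) = 1.7500
Denominator Σ(x_t−x̄)² = 14.0000
r_1 = 1.7500 / 14.0000 = 0.125

0.125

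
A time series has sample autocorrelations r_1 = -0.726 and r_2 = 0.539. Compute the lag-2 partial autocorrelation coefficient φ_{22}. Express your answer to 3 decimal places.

φ_{22} = (r_2 − r_1²) / (1 − r_1²)
r_1² = (-0.726)² = 0.527076
Numerator = 0.539 − 0.5271 = 0.0119; denominator = 1 − 0.5271 = 0.4729
φ_{22} = 0.0119 / 0.4729 = 0.025

0.025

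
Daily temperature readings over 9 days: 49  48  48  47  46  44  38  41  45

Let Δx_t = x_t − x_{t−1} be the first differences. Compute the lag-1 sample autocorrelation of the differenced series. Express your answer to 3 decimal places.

First differences Δx: -1, 0, -1, -1, -2, -6, 3, 4
Mean of differences = -0.5000
Numerator Σ(Δx_t−Δx̄)(Δx_{t+1}−Δx̄) = 5.2500
Denominator Σ(Δx_t−Δx̄)² = 66.0000
r_1(Δx) = 5.2500 / 66.0000 = 0.080

0.080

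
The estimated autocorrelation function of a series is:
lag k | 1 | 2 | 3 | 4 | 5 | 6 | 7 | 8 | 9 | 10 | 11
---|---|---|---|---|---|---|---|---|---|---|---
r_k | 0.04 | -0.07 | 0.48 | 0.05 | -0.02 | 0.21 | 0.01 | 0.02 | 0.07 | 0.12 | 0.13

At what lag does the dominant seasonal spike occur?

The largest autocorrelation is r_3 = 0.48, with a weaker echo at lag 6 (0.21); the remaining lags stay at or below 0.13.
The dominant spike at lag 3 indicates a seasonal period of 3.

3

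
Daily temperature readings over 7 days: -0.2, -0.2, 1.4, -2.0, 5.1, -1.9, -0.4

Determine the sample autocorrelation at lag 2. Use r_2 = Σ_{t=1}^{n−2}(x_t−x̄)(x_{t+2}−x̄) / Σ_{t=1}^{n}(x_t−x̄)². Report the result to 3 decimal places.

Mean x̄ = (-0.2 − 0.2 + 1.4 − 2.0 + 5.1 − 1.9 − 0.4)/7 = 0.2571
Σ(x_t−x̄)(x_{t+2}−x̄) = (-0.5224) + (1.0318) + (5.5347) + (4.8690) + (-3.1824) = 7.7306
Denominator Σ(x_t−x̄)² = 35.3571
r_2 = 7.7306 / 35.3571 = 0.219

0.219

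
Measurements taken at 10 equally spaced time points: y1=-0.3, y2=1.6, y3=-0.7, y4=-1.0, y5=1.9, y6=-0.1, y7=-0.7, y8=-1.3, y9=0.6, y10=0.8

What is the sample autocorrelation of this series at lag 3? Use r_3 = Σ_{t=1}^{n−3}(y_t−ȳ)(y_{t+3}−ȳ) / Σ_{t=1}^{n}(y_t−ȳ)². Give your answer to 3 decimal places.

Mean ȳ = (-0.3 + 1.6 − 0.7 − 1.0 + 1.9 − 0.1 − 0.7 − 1.3 + 0.6 + 0.8)/10 = 0.0800
Numerator Σ_{t=1}^{7}(y_t−ȳ)(y_{t+3}−ȳ) = 0.9928
Denominator Σ(y_t−ȳ)² = 10.8760
r_3 = 0.9928 / 10.8760 = 0.091

0.091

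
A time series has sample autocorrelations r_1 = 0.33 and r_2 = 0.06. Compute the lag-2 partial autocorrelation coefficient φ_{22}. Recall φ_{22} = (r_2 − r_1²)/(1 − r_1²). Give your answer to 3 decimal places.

φ_{22} = (r_2 − r_1²) / (1 − r_1²)
r_1² = (0.33)² = 0.1089
Numerator = 0.06 − 0.1089 = -0.0489; denominator = 1 − 0.1089 = 0.8911
φ_{22} = -0.0489 / 0.8911 = -0.055

-0.055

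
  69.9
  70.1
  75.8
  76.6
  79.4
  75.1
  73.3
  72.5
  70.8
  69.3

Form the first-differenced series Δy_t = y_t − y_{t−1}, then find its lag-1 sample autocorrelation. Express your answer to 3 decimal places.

0.132

First differences Δy: 0.2, 5.7, 0.8, 2.8, -4.3, -1.8, -0.8, -1.7, -1.5
Mean of differences = -0.0667
Numerator Σ(Δy_t−Δȳ)(Δy_{t+1}−Δȳ) = 9.0322
Denominator Σ(Δy_t−Δȳ)² = 68.4800
r_1(Δy) = 9.0322 / 68.4800 = 0.132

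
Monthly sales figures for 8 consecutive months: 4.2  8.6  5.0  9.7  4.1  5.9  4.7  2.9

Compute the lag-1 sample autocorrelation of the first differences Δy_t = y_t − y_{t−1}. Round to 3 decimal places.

First differences Δy: 4.4, -3.6, 4.7, -5.6, 1.8, -1.2, -1.8
Mean of differences = -0.1857
Numerator Σ(Δy_t−Δȳ)(Δy_{t+1}−Δȳ) = -69.9188
Denominator Σ(Δy_t−Δȳ)² = 93.4486
r_1(Δy) = -69.9188 / 93.4486 = -0.748

-0.748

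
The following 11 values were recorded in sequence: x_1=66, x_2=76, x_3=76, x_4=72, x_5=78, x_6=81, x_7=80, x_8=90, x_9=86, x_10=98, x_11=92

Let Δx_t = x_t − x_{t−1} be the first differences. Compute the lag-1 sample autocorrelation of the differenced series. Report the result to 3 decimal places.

First differences Δx: 10, 0, -4, 6, 3, -1, 10, -4, 12, -6
Mean of differences = 2.6000
Numerator Σ(Δx_t−Δx̄)(Δx_{t+1}−Δx̄) = -242.9600
Denominator Σ(Δx_t−Δx̄)² = 390.4000
r_1(Δx) = -242.9600 / 390.4000 = -0.622

-0.622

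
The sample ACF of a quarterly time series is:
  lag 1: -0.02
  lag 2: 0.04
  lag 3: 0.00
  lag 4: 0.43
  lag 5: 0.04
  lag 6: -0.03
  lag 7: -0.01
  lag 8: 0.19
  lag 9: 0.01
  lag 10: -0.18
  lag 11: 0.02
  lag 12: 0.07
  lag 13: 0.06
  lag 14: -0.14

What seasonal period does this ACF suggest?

4

The largest autocorrelation is r_4 = 0.43, with a weaker echo at lag 8 (0.19); the remaining lags stay at or below 0.07.
The dominant spike at lag 4 indicates a seasonal period of 4.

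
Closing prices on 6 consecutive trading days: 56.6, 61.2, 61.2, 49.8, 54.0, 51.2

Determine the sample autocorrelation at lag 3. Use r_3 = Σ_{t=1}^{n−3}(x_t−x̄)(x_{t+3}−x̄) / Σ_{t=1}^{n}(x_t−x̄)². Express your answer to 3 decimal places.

-0.331

Mean x̄ = (56.6 + 61.2 + 61.2 + 49.8 + 54.0 + 51.2)/6 = 55.6667
Σ(x_t−x̄)(x_{t+3}−x̄) = (-5.4756) + (-9.2222) + (-24.7156) = -39.4133
Denominator Σ(x_t−x̄)² = 119.2533
r_3 = -39.4133 / 119.2533 = -0.331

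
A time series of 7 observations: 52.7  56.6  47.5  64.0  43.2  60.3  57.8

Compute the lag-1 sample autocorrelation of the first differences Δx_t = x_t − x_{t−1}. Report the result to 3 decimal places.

First differences Δx: 3.9, -9.1, 16.5, -20.8, 17.1, -2.5
Mean of differences = 0.8500
Numerator Σ(Δx_t−Δx̄)(Δx_{t+1}−Δx̄) = -931.1375
Denominator Σ(Δx_t−Δx̄)² = 1097.2350
r_1(Δx) = -931.1375 / 1097.2350 = -0.849

-0.849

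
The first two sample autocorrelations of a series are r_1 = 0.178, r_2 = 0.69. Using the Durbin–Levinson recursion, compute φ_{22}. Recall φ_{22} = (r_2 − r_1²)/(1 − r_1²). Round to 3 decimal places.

0.680

φ_{22} = (r_2 − r_1²) / (1 − r_1²)
r_1² = (0.178)² = 0.031684
Numerator = 0.69 − 0.0317 = 0.6583; denominator = 1 − 0.0317 = 0.9683
φ_{22} = 0.6583 / 0.9683 = 0.680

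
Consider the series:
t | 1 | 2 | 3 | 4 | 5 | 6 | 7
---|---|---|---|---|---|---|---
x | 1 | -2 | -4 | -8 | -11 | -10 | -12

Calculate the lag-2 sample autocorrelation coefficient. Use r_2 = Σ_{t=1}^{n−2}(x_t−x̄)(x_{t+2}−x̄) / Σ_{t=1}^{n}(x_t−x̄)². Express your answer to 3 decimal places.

Mean x̄ = (1 − 2 − 4 − 8 − 11 − 10 − 12)/7 = -6.5714
Deviations from mean: 7.5714, 4.5714, 2.5714, -1.4286, -4.4286, -3.4286, -5.4286
Σ(x_t−x̄)(x_{t+2}−x̄) = (19.4694) + (-6.5306) + (-11.3878) + (4.8980) + (24.0408) = 30.4898
Denominator Σ(x_t−x̄)² = 147.7143
r_2 = 30.4898 / 147.7143 = 0.206

0.206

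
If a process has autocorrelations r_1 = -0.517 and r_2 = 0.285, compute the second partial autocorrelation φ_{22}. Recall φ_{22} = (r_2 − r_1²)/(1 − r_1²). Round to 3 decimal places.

φ_{22} = (r_2 − r_1²) / (1 − r_1²)
r_1² = (-0.517)² = 0.267289
Numerator = 0.285 − 0.2673 = 0.0177; denominator = 1 − 0.2673 = 0.7327
φ_{22} = 0.0177 / 0.7327 = 0.024

0.024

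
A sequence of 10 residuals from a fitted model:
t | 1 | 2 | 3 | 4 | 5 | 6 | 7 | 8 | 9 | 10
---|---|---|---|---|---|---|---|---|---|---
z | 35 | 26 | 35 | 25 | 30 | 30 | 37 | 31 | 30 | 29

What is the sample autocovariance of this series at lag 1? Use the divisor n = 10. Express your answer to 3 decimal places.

Mean z̄ = (35 + 26 + 35 + 25 + 30 + 30 + 37 + 31 + 30 + 29)/10 = 30.8000
Σ_{t=1}^{9}(z_t−z̄)(z_{t+1}−z̄) = -61.8400
γ_1 = -61.8400 / 10 = -6.184

-6.184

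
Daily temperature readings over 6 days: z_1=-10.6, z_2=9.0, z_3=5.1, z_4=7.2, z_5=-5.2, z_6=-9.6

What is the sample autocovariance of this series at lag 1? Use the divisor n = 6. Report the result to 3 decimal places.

1.706

Mean z̄ = (-10.6 + 9.0 + 5.1 + 7.2 − 5.2 − 9.6)/6 = -0.6833
Σ_{t=1}^{5}(z_t−z̄)(z_{t+1}−z̄) = 10.2347
γ_1 = 10.2347 / 6 = 1.706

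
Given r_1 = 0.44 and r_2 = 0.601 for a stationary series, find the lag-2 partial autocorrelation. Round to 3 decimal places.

φ_{22} = (r_2 − r_1²) / (1 − r_1²)
r_1² = (0.44)² = 0.1936
Numerator = 0.601 − 0.1936 = 0.4074; denominator = 1 − 0.1936 = 0.8064
φ_{22} = 0.4074 / 0.8064 = 0.505

0.505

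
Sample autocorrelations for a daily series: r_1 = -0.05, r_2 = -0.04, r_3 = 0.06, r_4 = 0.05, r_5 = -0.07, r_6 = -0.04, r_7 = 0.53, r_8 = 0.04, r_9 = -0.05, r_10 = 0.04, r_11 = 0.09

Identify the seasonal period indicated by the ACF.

The largest autocorrelation is r_7 = 0.53; the remaining lags stay at or below 0.09.
The dominant spike at lag 7 indicates a seasonal period of 7.

7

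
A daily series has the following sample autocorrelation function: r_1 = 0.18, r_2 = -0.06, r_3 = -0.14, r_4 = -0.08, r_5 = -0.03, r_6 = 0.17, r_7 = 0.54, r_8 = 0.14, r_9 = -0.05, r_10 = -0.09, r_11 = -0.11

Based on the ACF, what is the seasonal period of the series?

The largest autocorrelation is r_7 = 0.54; the remaining lags stay at or below 0.18.
The dominant spike at lag 7 indicates a seasonal period of 7.

7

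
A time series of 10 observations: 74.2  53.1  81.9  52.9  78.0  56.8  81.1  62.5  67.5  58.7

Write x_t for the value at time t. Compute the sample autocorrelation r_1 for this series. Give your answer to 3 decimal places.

-0.848

Mean x̄ = (74.2 + 53.1 + 81.9 + 52.9 + 78.0 + 56.8 + 81.1 + 62.5 + 67.5 + 58.7)/10 = 66.6700
Numerator Σ_{t=1}^{9}(x_t−x̄)(x_{t+1}−x̄) = -999.0849
Denominator Σ(x_t−x̄)² = 1178.0210
r_1 = -999.0849 / 1178.0210 = -0.848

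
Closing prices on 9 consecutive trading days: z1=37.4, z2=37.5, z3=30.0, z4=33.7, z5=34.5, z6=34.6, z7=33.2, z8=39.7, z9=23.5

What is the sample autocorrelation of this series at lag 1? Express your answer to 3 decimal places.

-0.352

Mean z̄ = (37.4 + 37.5 + 30.0 + 33.7 + 34.5 + 34.6 + 33.2 + 39.7 + 23.5)/9 = 33.7889
Numerator Σ_{t=1}^{8}(z_t−z̄)(z_{t+1}−z̄) = -64.5868
Denominator Σ(z_t−z̄)² = 183.4889
r_1 = -64.5868 / 183.4889 = -0.352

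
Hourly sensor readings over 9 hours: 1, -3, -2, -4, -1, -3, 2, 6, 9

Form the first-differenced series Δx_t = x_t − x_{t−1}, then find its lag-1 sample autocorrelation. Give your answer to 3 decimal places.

First differences Δx: -4, 1, -2, 3, -2, 5, 4, 3
Mean of differences = 1.0000
Numerator Σ(Δx_t−Δx̄)(Δx_{t+1}−Δx̄) = -6.0000
Denominator Σ(Δx_t−Δx̄)² = 76.0000
r_1(Δx) = -6.0000 / 76.0000 = -0.079

-0.079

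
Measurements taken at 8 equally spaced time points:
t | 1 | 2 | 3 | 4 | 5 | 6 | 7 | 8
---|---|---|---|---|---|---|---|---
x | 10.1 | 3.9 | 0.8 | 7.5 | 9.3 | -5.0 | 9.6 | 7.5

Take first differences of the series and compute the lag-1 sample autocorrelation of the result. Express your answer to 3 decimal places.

-0.489

First differences Δx: -6.2, -3.1, 6.7, 1.8, -14.3, 14.6, -2.1
Mean of differences = -0.3714
Numerator Σ(Δx_t−Δx̄)(Δx_{t+1}−Δx̄) = -252.6908
Denominator Σ(Δx_t−Δx̄)² = 517.2743
r_1(Δx) = -252.6908 / 517.2743 = -0.489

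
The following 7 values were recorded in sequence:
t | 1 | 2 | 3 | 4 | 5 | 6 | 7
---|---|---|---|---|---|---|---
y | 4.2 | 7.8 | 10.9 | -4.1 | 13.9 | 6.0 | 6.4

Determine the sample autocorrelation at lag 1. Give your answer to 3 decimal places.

-0.650

Mean ȳ = (4.2 + 7.8 + 10.9 − 4.1 + 13.9 + 6.0 + 6.4)/7 = 6.4429
Deviations from mean: -2.2429, 1.3571, 4.4571, -10.5429, 7.4571, -0.4429, -0.0429
Σ(y_t−ȳ)(y_{t+1}−ȳ) = (-3.0439) + (6.0490) + (-46.9910) + (-78.6196) + (-3.3024) + (0.0190) = -125.8890
Denominator Σ(y_t−ȳ)² = 193.6971
r_1 = -125.8890 / 193.6971 = -0.650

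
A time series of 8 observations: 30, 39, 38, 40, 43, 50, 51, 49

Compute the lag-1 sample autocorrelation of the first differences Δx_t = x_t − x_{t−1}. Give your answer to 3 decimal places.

-0.194

First differences Δx: 9, -1, 2, 3, 7, 1, -2
Mean of differences = 2.7143
Numerator Σ(Δx_t−Δx̄)(Δx_{t+1}−Δx̄) = -18.9388
Denominator Σ(Δx_t−Δx̄)² = 97.4286
r_1(Δx) = -18.9388 / 97.4286 = -0.194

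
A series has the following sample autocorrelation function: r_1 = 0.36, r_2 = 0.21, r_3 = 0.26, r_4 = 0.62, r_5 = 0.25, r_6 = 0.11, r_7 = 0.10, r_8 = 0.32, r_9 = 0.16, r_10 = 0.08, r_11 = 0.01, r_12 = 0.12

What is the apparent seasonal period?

4

The largest autocorrelation is r_4 = 0.62; the remaining lags stay at or below 0.36. The elevated value at lag 1 (0.36), dropping to 0.21 at lag 2, reflects decaying short-term dependence rather than seasonality.
The dominant spike at lag 4 indicates a seasonal period of 4.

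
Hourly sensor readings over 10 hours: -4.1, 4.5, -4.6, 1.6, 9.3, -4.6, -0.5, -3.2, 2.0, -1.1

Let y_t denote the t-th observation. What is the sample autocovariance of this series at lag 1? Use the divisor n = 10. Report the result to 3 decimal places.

Mean ȳ = (-4.1 + 4.5 − 4.6 + 1.6 + 9.3 − 4.6 − 0.5 − 3.2 + 2.0 − 1.1)/10 = -0.0700
Σ_{t=1}^{9}(y_t−ȳ)(y_{t+1}−ȳ) = -78.7999
γ_1 = -78.7999 / 10 = -7.880

-7.880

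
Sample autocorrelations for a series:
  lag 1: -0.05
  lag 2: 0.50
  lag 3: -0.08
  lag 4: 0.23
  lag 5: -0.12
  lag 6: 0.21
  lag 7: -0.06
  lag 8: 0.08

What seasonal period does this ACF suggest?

2

The largest autocorrelation is r_2 = 0.50, with weaker echoes at lags 4 (0.23) and 6 (0.21); the remaining lags stay at or below 0.08.
The dominant spike at lag 2 indicates a seasonal period of 2.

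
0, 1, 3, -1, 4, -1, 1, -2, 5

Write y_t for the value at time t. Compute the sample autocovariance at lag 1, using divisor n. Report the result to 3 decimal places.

Mean ȳ = (0 + 1 + 3 − 1 + 4 − 1 + 1 − 2 + 5)/9 = 1.1111
Σ_{t=1}^{8}(y_t−ȳ)(y_{t+1}−ȳ) = -27.7901
γ_1 = -27.7901 / 9 = -3.088

-3.088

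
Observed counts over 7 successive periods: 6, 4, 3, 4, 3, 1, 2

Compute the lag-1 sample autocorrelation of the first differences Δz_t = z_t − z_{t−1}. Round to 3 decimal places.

First differences Δz: -2, -1, 1, -1, -2, 1
Mean of differences = -0.6667
Numerator Σ(Δz_t−Δz̄)(Δz_{t+1}−Δz̄) = -2.4444
Denominator Σ(Δz_t−Δz̄)² = 9.3333
r_1(Δz) = -2.4444 / 9.3333 = -0.262

-0.262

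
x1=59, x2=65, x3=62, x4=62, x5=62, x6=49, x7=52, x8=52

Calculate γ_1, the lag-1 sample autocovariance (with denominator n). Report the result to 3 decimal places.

Mean x̄ = (59 + 65 + 62 + 62 + 62 + 49 + 52 + 52)/8 = 57.8750
Σ_{t=1}^{7}(x_t−x̄)(x_{t+1}−x̄) = 121.4844
γ_1 = 121.4844 / 8 = 15.186

15.186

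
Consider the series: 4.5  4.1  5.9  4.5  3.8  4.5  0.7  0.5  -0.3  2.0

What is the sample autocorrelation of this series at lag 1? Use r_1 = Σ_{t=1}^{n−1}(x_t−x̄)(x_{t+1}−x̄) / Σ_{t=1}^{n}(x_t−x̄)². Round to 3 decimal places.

Mean x̄ = (4.5 + 4.1 + 5.9 + 4.5 + 3.8 + 4.5 + 0.7 + 0.5 − 0.3 + 2.0)/10 = 3.0200
Numerator Σ_{t=1}^{9}(x_t−x̄)(x_{t+1}−x̄) = 25.4456
Denominator Σ(x_t−x̄)² = 40.4360
r_1 = 25.4456 / 40.4360 = 0.629

0.629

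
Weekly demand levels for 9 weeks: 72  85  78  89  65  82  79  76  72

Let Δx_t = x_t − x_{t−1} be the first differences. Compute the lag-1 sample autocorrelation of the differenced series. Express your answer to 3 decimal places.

First differences Δx: 13, -7, 11, -24, 17, -3, -3, -4
Mean of differences = 0.0000
Numerator Σ(Δx_t−Δx̄)(Δx_{t+1}−Δx̄) = -870.0000
Denominator Σ(Δx_t−Δx̄)² = 1238.0000
r_1(Δx) = -870.0000 / 1238.0000 = -0.703

-0.703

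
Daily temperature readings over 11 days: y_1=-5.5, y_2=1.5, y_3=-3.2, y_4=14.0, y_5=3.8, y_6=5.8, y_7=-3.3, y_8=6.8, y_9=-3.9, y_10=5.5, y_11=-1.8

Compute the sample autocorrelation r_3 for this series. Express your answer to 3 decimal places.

-0.619

Mean ȳ = (-5.5 + 1.5 − 3.2 + 14.0 + 3.8 + 5.8 − 3.3 + 6.8 − 3.9 + 5.5 − 1.8)/11 = 1.7909
Numerator Σ_{t=1}^{8}(y_t−ȳ)(y_{t+3}−ȳ) = -221.3857
Denominator Σ(y_t−ȳ)² = 357.3691
r_3 = -221.3857 / 357.3691 = -0.619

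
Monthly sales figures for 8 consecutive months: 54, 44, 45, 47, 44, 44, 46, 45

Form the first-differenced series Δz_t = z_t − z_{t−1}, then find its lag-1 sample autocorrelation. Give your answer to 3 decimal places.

-0.140

First differences Δz: -10, 1, 2, -3, 0, 2, -1
Mean of differences = -1.2857
Numerator Σ(Δz_t−Δz̄)(Δz_{t+1}−Δz̄) = -15.0816
Denominator Σ(Δz_t−Δz̄)² = 107.4286
r_1(Δz) = -15.0816 / 107.4286 = -0.140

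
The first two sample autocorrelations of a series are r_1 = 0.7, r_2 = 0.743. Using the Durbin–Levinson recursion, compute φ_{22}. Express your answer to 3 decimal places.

φ_{22} = (r_2 − r_1²) / (1 − r_1²)
r_1² = (0.7)² = 0.49
Numerator = 0.743 − 0.4900 = 0.2530; denominator = 1 − 0.4900 = 0.5100
φ_{22} = 0.2530 / 0.5100 = 0.496

0.496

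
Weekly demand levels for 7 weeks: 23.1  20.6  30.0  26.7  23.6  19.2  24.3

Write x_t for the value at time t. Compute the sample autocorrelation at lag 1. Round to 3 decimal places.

-0.022

Mean x̄ = (23.1 + 20.6 + 30.0 + 26.7 + 23.6 + 19.2 + 24.3)/7 = 23.9286
Deviations from mean: -0.8286, -3.3286, 6.0714, 2.7714, -0.3286, -4.7286, 0.3714
Numerator Σ_{t=1}^{6}(x_t−x̄)(x_{t+1}−x̄) = -1.7380
Denominator Σ(x_t−x̄)² = 78.9143
r_1 = -1.7380 / 78.9143 = -0.022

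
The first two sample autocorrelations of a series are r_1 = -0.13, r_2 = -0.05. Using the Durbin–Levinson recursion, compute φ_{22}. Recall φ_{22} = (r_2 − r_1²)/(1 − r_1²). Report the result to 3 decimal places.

φ_{22} = (r_2 − r_1²) / (1 − r_1²)
r_1² = (-0.13)² = 0.0169
Numerator = -0.05 − 0.0169 = -0.0669; denominator = 1 − 0.0169 = 0.9831
φ_{22} = -0.0669 / 0.9831 = -0.068

-0.068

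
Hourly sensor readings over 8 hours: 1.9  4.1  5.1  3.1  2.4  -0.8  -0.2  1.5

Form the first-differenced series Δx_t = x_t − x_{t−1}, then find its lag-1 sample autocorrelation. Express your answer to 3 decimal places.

0.113

First differences Δx: 2.2, 1.0, -2.0, -0.7, -3.2, 0.6, 1.7
Mean of differences = -0.0571
Numerator Σ(Δx_t−Δx̄)(Δx_{t+1}−Δx̄) = 2.6910
Denominator Σ(Δx_t−Δx̄)² = 23.7971
r_1(Δx) = 2.6910 / 23.7971 = 0.113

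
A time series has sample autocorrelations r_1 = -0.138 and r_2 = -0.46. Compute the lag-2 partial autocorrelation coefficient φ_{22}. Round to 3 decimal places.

-0.488

φ_{22} = (r_2 − r_1²) / (1 − r_1²)
r_1² = (-0.138)² = 0.019044
Numerator = -0.46 − 0.0190 = -0.4790; denominator = 1 − 0.0190 = 0.9810
φ_{22} = -0.4790 / 0.9810 = -0.488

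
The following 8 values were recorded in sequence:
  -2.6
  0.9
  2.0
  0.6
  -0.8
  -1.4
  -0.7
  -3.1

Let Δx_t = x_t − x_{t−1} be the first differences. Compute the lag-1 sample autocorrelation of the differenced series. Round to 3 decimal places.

0.121

First differences Δx: 3.5, 1.1, -1.4, -1.4, -0.6, 0.7, -2.4
Mean of differences = -0.0714
Numerator Σ(Δx_t−Δx̄)(Δx_{t+1}−Δx̄) = 2.8906
Denominator Σ(Δx_t−Δx̄)² = 23.9543
r_1(Δx) = 2.8906 / 23.9543 = 0.121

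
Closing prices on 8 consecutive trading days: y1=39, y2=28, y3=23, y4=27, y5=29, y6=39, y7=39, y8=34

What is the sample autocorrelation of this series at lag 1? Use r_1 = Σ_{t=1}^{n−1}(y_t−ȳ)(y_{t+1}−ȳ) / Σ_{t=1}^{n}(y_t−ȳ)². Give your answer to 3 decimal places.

0.397

Mean ȳ = (39 + 28 + 23 + 27 + 29 + 39 + 39 + 34)/8 = 32.2500
Deviations from mean: 6.7500, -4.2500, -9.2500, -5.2500, -3.2500, 6.7500, 6.7500, 1.7500
Σ(y_t−ȳ)(y_{t+1}−ȳ) = (-28.6875) + (39.3125) + (48.5625) + (17.0625) + (-21.9375) + (45.5625) + (11.8125) = 111.6875
Denominator Σ(y_t−ȳ)² = 281.5000
r_1 = 111.6875 / 281.5000 = 0.397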